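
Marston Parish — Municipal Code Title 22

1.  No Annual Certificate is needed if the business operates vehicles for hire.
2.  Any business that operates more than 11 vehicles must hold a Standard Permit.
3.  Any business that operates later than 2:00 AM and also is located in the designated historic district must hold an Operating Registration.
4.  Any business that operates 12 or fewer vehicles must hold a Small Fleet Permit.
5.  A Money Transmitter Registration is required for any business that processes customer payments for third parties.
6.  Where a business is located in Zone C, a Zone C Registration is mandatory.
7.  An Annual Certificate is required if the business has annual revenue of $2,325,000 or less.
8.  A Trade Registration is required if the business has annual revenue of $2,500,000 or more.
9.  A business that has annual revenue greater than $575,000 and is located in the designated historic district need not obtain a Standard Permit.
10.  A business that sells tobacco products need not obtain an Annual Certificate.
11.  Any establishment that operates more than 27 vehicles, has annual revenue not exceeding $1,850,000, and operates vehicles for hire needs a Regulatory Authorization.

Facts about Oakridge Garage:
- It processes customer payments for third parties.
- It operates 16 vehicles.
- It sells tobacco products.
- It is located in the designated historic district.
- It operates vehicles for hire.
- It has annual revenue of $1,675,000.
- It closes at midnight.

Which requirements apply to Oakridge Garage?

Money Transmitter Registration

1. operates vehicles for hire → exempt from Annual Certificate.
2. vehicles 16 > 11 → Standard Permit required.
3. closes midnight, at/before 2:00 AM; is located in the designated historic district → Operating Registration not required.
4. vehicles 16 > 12 → Small Fleet Permit not required.
5. processes customer payments for third parties → Money Transmitter Registration required.
6. is located in the designated historic district (not: is located in Zone C) → Zone C Registration not required.
7. revenue $1,675,000 ≤ $2,325,000 → Annual Certificate required.
8. revenue $1,675,000 < $2,500,000 → Trade Registration not required.
9. revenue $1,675,000 > $575,000; is located in the designated historic district → exempt from Standard Permit.
10. sells tobacco products → exempt from Annual Certificate.
11. vehicles 16 ≤ 27; revenue $1,675,000 ≤ $1,850,000; operates vehicles for hire → Regulatory Authorization not required.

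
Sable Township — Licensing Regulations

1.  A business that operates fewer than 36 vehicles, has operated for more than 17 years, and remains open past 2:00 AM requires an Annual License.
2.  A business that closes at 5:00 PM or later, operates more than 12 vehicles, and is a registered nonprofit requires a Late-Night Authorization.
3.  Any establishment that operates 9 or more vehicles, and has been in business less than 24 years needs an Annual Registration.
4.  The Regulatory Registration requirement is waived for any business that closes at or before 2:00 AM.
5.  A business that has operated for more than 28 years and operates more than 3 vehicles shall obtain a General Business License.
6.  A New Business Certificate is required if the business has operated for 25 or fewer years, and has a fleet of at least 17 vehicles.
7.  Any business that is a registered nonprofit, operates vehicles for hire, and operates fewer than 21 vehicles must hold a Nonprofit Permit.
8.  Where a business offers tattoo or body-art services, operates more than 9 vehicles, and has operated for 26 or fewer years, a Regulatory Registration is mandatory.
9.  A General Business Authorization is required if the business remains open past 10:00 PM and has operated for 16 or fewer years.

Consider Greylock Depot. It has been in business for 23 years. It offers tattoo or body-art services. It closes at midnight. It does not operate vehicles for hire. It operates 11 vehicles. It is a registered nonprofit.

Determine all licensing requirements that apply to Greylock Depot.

1. vehicles 11 < 36; years in business 23 > 17; closes midnight, at/before 2:00 AM → Annual License not required.
2. closes midnight, after 5:00 PM; vehicles 11 ≤ 12; is a registered nonprofit → Late-Night Authorization not required.
3. vehicles 11 ≥ 9; years in business 23 < 24 → Annual Registration required.
4. closes midnight, at/before 2:00 AM → exempt from Regulatory Registration.
5. years in business 23 ≤ 28; vehicles 11 > 3 → General Business License not required.
6. years in business 23 ≤ 25; vehicles 11 < 17 → New Business Certificate not required.
7. is a registered nonprofit; does not operate vehicles for hire; vehicles 11 < 21 → Nonprofit Permit not required.
8. offers tattoo or body-art services; vehicles 11 > 9; years in business 23 ≤ 26 → Regulatory Registration required.
9. closes midnight, after 10:00 PM; years in business 23 > 16 → General Business Authorization not required.

Annual Registration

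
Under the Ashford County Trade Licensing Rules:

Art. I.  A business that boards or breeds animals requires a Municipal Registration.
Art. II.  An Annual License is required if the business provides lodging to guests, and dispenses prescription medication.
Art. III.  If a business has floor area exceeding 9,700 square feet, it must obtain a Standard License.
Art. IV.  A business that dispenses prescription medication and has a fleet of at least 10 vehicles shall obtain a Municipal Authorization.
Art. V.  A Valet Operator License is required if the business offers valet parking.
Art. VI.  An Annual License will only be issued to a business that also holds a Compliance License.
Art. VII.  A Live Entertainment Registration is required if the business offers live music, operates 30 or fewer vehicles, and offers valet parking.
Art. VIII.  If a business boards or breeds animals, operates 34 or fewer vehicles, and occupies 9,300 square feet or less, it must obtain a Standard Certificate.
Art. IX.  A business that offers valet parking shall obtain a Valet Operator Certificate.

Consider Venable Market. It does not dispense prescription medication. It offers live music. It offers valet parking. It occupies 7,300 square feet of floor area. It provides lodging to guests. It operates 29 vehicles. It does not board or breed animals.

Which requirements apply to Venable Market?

Art. I. does not board or breed animals → Municipal Registration not required.
Art. II. provides lodging to guests; does not dispense prescription medication → Annual License not required.
Art. III. floor area 7,300 square feet ≤ 9,700 square feet → Standard License not required.
Art. IV. does not dispense prescription medication; vehicles 29 ≥ 10 → Municipal Authorization not required.
Art. V. offers valet parking → Valet Operator License required.
Art. VI. Annual License is not required → no effect.
Art. VII. offers live music; vehicles 29 ≤ 30; offers valet parking → Live Entertainment Registration required.
Art. VIII. does not board or breed animals; vehicles 29 ≤ 34; floor area 7,300 square feet ≤ 9,300 square feet → Standard Certificate not required.
Art. IX. offers valet parking → Valet Operator Certificate required.

Live Entertainment Registration, Valet Operator Certificate, Valet Operator License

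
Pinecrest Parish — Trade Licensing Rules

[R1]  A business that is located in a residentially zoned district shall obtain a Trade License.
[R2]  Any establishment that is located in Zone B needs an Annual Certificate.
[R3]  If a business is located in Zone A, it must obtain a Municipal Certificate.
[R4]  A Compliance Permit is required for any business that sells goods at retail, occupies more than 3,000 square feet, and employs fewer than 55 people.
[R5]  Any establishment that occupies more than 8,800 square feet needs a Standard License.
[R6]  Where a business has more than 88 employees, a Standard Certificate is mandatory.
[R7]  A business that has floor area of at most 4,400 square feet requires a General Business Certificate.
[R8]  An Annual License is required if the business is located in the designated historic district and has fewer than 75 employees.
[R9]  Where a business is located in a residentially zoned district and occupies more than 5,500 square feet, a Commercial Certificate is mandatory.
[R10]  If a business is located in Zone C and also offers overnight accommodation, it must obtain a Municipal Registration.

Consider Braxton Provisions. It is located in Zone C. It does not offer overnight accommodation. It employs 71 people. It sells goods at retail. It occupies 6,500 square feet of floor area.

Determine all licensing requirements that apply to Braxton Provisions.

[R1] is located in Zone C (not: is located in a residentially zoned district) → Trade License not required.
[R2] is located in Zone C (not: is located in Zone B) → Annual Certificate not required.
[R3] is located in Zone C (not: is located in Zone A) → Municipal Certificate not required.
[R4] sells goods at retail; floor area 6,500 square feet > 3,000 square feet; employees 71 ≥ 55 → Compliance Permit not required.
[R5] floor area 6,500 square feet ≤ 8,800 square feet → Standard License not required.
[R6] employees 71 ≤ 88 → Standard Certificate not required.
[R7] floor area 6,500 square feet > 4,400 square feet → General Business Certificate not required.
[R8] is located in Zone C (not: is located in the designated historic district); employees 71 < 75 → Annual License not required.
[R9] is located in Zone C (not: is located in a residentially zoned district); floor area 6,500 square feet > 5,500 square feet → Commercial Certificate not required.
[R10] is located in Zone C; does not offer overnight accommodation → Municipal Registration not required.

None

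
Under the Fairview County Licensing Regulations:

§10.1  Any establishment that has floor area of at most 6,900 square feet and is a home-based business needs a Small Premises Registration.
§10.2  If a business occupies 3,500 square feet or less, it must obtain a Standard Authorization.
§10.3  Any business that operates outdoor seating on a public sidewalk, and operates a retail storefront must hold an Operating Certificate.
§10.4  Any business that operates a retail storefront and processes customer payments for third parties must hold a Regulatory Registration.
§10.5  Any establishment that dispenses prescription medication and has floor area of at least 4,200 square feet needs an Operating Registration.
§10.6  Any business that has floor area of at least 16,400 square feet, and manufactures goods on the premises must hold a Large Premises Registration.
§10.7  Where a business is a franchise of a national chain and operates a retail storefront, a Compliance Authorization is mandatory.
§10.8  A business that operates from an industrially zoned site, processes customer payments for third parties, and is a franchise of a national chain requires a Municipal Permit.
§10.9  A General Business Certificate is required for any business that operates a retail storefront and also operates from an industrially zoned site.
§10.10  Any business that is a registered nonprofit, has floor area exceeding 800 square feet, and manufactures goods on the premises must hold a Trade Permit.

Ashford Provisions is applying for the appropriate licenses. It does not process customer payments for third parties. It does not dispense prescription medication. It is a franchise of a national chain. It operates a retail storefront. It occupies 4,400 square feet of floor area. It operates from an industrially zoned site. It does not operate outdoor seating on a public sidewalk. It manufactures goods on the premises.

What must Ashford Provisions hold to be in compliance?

Compliance Authorization, General Business Certificate

§10.1 floor area 4,400 square feet ≤ 6,900 square feet; operates from an industrially zoned site (not: is a home-based business) → Small Premises Registration not required.
§10.2 floor area 4,400 square feet > 3,500 square feet → Standard Authorization not required.
§10.3 does not operate outdoor seating on a public sidewalk; operates a retail storefront → Operating Certificate not required.
§10.4 operates a retail storefront; does not process customer payments for third parties → Regulatory Registration not required.
§10.5 does not dispense prescription medication; floor area 4,400 square feet ≥ 4,200 square feet → Operating Registration not required.
§10.6 floor area 4,400 square feet < 16,400 square feet; manufactures goods on the premises → Large Premises Registration not required.
§10.7 is a franchise of a national chain; operates a retail storefront → Compliance Authorization required.
§10.8 operates from an industrially zoned site; does not process customer payments for third parties; is a franchise of a national chain → Municipal Permit not required.
§10.9 operates a retail storefront; operates from an industrially zoned site → General Business Certificate required.
§10.10 is a franchise of a national chain (not: is a registered nonprofit); floor area 4,400 square feet > 800 square feet; manufactures goods on the premises → Trade Permit not required.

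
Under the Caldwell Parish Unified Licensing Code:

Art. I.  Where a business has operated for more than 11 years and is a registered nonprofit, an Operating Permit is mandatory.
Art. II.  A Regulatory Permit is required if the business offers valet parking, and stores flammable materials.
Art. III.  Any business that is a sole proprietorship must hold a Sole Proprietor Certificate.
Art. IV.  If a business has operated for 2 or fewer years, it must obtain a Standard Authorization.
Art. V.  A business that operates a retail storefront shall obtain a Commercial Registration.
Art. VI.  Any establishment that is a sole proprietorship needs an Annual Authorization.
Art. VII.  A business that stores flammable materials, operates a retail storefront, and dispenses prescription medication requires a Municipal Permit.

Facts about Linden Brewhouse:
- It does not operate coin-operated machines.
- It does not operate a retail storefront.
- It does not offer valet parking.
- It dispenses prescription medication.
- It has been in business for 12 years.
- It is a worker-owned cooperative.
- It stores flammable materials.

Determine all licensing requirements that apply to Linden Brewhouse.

None

Art. I. years in business 12 > 11; is a worker-owned cooperative (not: is a registered nonprofit) → Operating Permit not required.
Art. II. does not offer valet parking; stores flammable materials → Regulatory Permit not required.
Art. III. is a worker-owned cooperative (not: is a sole proprietorship) → Sole Proprietor Certificate not required.
Art. IV. years in business 12 > 2 → Standard Authorization not required.
Art. V. does not operate a retail storefront → Commercial Registration not required.
Art. VI. is a worker-owned cooperative (not: is a sole proprietorship) → Annual Authorization not required.
Art. VII. stores flammable materials; does not operate a retail storefront; dispenses prescription medication → Municipal Permit not required.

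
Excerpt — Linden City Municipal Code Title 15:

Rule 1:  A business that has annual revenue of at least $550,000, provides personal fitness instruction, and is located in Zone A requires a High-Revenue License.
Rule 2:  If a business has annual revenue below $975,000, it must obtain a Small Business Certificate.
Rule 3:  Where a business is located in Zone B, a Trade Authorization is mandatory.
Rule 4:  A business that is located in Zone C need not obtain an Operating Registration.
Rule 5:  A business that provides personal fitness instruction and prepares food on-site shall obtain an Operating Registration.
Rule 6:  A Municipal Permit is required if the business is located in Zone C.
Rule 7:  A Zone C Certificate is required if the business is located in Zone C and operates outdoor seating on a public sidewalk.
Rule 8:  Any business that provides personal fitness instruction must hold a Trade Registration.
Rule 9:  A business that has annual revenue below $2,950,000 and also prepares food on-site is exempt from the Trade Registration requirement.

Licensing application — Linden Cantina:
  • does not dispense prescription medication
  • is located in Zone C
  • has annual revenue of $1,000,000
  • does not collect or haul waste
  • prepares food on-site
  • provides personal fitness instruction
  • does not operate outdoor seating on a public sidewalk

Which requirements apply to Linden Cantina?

Rule 1: revenue $1,000,000 ≥ $550,000; provides personal fitness instruction; is located in Zone C (not: is located in Zone A) → High-Revenue License not required.
Rule 2: revenue $1,000,000 ≥ $975,000 → Small Business Certificate not required.
Rule 3: is located in Zone C (not: is located in Zone B) → Trade Authorization not required.
Rule 4: is located in Zone C → exempt from Operating Registration.
Rule 5: provides personal fitness instruction; prepares food on-site → Operating Registration required.
Rule 6: is located in Zone C → Municipal Permit required.
Rule 7: is located in Zone C; does not operate outdoor seating on a public sidewalk → Zone C Certificate not required.
Rule 8: provides personal fitness instruction → Trade Registration required.
Rule 9: revenue $1,000,000 < $2,950,000; prepares food on-site → exempt from Trade Registration.

Municipal Permit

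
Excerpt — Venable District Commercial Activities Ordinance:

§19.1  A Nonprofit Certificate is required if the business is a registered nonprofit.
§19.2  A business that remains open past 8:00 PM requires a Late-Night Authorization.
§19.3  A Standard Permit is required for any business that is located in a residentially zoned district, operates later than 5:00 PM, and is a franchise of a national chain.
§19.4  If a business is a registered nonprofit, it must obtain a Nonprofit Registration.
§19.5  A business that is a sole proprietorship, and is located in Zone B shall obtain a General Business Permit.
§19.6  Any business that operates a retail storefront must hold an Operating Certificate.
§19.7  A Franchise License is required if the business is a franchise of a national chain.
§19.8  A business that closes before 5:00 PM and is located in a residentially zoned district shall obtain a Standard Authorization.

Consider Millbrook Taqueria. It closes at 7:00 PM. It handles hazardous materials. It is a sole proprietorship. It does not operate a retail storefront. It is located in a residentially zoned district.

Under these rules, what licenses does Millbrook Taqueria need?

§19.1 is a sole proprietorship (not: is a registered nonprofit) → Nonprofit Certificate not required.
§19.2 closes 7:00 PM, at/before 8:00 PM → Late-Night Authorization not required.
§19.3 is located in a residentially zoned district; closes 7:00 PM, after 5:00 PM; is a sole proprietorship (not: is a franchise of a national chain) → Standard Permit not required.
§19.4 is a sole proprietorship (not: is a registered nonprofit) → Nonprofit Registration not required.
§19.5 is a sole proprietorship; is located in a residentially zoned district (not: is located in Zone B) → General Business Permit not required.
§19.6 does not operate a retail storefront → Operating Certificate not required.
§19.7 is a sole proprietorship (not: is a franchise of a national chain) → Franchise License not required.
§19.8 closes 7:00 PM, after 5:00 PM; is located in a residentially zoned district → Standard Authorization not required.

None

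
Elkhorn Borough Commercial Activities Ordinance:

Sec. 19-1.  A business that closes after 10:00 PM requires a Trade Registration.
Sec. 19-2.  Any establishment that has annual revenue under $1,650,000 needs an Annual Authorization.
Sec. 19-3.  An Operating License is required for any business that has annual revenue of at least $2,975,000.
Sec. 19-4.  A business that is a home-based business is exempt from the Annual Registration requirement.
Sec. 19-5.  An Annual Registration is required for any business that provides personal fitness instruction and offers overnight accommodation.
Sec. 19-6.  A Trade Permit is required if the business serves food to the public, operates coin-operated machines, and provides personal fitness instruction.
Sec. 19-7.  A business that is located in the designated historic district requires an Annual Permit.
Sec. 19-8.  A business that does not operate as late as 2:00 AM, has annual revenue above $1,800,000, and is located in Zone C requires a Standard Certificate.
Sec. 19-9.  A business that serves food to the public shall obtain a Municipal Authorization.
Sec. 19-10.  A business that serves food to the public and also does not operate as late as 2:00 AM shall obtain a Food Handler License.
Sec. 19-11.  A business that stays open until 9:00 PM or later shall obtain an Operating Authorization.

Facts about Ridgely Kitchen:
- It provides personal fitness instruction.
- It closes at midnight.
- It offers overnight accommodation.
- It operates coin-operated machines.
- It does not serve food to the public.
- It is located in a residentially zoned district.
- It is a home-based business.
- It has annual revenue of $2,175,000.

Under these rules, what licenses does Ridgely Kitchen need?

Operating Authorization, Trade Registration

Sec. 19-1. closes midnight, after 10:00 PM → Trade Registration required.
Sec. 19-2. revenue $2,175,000 ≥ $1,650,000 → Annual Authorization not required.
Sec. 19-3. revenue $2,175,000 < $2,975,000 → Operating License not required.
Sec. 19-4. is a home-based business → exempt from Annual Registration.
Sec. 19-5. provides personal fitness instruction; offers overnight accommodation → Annual Registration required.
Sec. 19-6. does not serve food to the public; operates coin-operated machines; provides personal fitness instruction → Trade Permit not required.
Sec. 19-7. is located in a residentially zoned district (not: is located in the designated historic district) → Annual Permit not required.
Sec. 19-8. closes midnight, at/before 2:00 AM; revenue $2,175,000 > $1,800,000; is located in a residentially zoned district (not: is located in Zone C) → Standard Certificate not required.
Sec. 19-9. does not serve food to the public → Municipal Authorization not required.
Sec. 19-10. does not serve food to the public; closes midnight, at/before 2:00 AM → Food Handler License not required.
Sec. 19-11. closes midnight, after 9:00 PM → Operating Authorization required.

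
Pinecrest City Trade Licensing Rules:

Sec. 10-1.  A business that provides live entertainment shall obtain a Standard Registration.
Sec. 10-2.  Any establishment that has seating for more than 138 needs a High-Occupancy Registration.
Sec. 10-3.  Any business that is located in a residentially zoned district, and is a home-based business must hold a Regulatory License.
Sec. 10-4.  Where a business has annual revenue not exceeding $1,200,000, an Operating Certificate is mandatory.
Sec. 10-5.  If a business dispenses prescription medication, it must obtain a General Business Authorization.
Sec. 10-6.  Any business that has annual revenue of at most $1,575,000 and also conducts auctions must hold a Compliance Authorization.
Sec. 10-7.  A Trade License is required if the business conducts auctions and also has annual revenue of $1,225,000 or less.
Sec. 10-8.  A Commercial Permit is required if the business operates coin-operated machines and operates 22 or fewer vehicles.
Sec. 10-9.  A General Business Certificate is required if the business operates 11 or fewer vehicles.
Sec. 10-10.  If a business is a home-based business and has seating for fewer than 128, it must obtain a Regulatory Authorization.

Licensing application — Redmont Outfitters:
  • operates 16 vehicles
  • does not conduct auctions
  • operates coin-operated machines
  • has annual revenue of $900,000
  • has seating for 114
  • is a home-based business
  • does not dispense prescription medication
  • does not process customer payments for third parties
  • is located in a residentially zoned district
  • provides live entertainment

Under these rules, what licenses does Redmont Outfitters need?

Commercial Permit, Operating Certificate, Regulatory Authorization, Regulatory License, Standard Registration

Sec. 10-1. provides live entertainment → Standard Registration required.
Sec. 10-2. seating 114 ≤ 138 → High-Occupancy Registration not required.
Sec. 10-3. is located in a residentially zoned district; is a home-based business → Regulatory License required.
Sec. 10-4. revenue $900,000 ≤ $1,200,000 → Operating Certificate required.
Sec. 10-5. does not dispense prescription medication → General Business Authorization not required.
Sec. 10-6. revenue $900,000 ≤ $1,575,000; does not conduct auctions → Compliance Authorization not required.
Sec. 10-7. does not conduct auctions; revenue $900,000 ≤ $1,225,000 → Trade License not required.
Sec. 10-8. operates coin-operated machines; vehicles 16 ≤ 22 → Commercial Permit required.
Sec. 10-9. vehicles 16 > 11 → General Business Certificate not required.
Sec. 10-10. is a home-based business; seating 114 < 128 → Regulatory Authorization required.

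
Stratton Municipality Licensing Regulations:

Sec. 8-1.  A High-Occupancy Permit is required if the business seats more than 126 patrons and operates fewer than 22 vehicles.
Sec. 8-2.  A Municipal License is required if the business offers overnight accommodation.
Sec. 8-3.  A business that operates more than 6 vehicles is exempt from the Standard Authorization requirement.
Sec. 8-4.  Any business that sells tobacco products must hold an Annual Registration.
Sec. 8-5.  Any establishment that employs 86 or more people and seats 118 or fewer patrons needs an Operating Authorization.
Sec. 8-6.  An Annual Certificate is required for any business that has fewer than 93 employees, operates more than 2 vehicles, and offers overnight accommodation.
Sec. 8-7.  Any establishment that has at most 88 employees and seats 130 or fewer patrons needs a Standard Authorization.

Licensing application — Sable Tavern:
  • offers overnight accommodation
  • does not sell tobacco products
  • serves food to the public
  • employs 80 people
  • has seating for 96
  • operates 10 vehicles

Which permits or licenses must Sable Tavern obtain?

Annual Certificate, Municipal License

Sec. 8-1. seating 96 ≤ 126; vehicles 10 < 22 → High-Occupancy Permit not required.
Sec. 8-2. offers overnight accommodation → Municipal License required.
Sec. 8-3. vehicles 10 > 6 → exempt from Standard Authorization.
Sec. 8-4. does not sell tobacco products → Annual Registration not required.
Sec. 8-5. employees 80 < 86; seating 96 ≤ 118 → Operating Authorization not required.
Sec. 8-6. employees 80 < 93; vehicles 10 > 2; offers overnight accommodation → Annual Certificate required.
Sec. 8-7. employees 80 ≤ 88; seating 96 ≤ 130 → Standard Authorization required.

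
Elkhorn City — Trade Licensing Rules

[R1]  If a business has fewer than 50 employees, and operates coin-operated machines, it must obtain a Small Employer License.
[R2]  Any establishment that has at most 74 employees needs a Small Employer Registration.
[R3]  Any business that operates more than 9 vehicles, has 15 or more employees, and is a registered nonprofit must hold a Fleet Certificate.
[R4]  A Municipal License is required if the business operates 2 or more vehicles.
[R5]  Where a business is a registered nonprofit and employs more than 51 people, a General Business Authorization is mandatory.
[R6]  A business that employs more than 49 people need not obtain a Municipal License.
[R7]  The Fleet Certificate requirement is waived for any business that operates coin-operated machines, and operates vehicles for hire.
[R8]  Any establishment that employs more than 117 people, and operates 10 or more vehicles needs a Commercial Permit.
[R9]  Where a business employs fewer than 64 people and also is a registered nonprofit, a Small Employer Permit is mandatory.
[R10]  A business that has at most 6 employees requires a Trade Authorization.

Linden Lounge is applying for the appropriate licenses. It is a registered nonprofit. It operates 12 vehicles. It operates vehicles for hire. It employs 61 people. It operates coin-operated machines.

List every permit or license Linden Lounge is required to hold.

[R1] employees 61 ≥ 50; operates coin-operated machines → Small Employer License not required.
[R2] employees 61 ≤ 74 → Small Employer Registration required.
[R3] vehicles 12 > 9; employees 61 ≥ 15; is a registered nonprofit → Fleet Certificate required.
[R4] vehicles 12 ≥ 2 → Municipal License required.
[R5] is a registered nonprofit; employees 61 > 51 → General Business Authorization required.
[R6] employees 61 > 49 → exempt from Municipal License.
[R7] operates coin-operated machines; operates vehicles for hire → exempt from Fleet Certificate.
[R8] employees 61 ≤ 117; vehicles 12 ≥ 10 → Commercial Permit not required.
[R9] employees 61 < 64; is a registered nonprofit → Small Employer Permit required.
[R10] employees 61 > 6 → Trade Authorization not required.

General Business Authorization, Small Employer Permit, Small Employer Registration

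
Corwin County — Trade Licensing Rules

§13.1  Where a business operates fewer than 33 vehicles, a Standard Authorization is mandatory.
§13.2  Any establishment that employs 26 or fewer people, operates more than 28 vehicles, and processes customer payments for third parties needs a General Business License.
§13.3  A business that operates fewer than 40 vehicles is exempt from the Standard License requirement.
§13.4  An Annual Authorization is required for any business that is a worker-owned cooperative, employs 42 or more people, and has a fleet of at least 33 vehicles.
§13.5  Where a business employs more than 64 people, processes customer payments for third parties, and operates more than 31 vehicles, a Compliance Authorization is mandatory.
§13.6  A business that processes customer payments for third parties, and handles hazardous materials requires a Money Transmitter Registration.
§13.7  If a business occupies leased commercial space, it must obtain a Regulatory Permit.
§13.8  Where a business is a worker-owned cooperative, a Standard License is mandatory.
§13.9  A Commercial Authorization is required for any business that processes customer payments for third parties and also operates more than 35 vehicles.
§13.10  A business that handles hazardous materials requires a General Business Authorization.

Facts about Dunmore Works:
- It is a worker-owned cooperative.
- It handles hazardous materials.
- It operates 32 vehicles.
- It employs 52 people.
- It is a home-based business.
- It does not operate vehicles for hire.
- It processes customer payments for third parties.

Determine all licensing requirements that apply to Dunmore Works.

General Business Authorization, Money Transmitter Registration, Standard Authorization

§13.1 vehicles 32 < 33 → Standard Authorization required.
§13.2 employees 52 > 26; vehicles 32 > 28; processes customer payments for third parties → General Business License not required.
§13.3 vehicles 32 < 40 → exempt from Standard License.
§13.4 is a worker-owned cooperative; employees 52 ≥ 42; vehicles 32 < 33 → Annual Authorization not required.
§13.5 employees 52 ≤ 64; processes customer payments for third parties; vehicles 32 > 31 → Compliance Authorization not required.
§13.6 processes customer payments for third parties; handles hazardous materials → Money Transmitter Registration required.
§13.7 is a home-based business (not: occupies leased commercial space) → Regulatory Permit not required.
§13.8 is a worker-owned cooperative → Standard License required.
§13.9 processes customer payments for third parties; vehicles 32 ≤ 35 → Commercial Authorization not required.
§13.10 handles hazardous materials → General Business Authorization required.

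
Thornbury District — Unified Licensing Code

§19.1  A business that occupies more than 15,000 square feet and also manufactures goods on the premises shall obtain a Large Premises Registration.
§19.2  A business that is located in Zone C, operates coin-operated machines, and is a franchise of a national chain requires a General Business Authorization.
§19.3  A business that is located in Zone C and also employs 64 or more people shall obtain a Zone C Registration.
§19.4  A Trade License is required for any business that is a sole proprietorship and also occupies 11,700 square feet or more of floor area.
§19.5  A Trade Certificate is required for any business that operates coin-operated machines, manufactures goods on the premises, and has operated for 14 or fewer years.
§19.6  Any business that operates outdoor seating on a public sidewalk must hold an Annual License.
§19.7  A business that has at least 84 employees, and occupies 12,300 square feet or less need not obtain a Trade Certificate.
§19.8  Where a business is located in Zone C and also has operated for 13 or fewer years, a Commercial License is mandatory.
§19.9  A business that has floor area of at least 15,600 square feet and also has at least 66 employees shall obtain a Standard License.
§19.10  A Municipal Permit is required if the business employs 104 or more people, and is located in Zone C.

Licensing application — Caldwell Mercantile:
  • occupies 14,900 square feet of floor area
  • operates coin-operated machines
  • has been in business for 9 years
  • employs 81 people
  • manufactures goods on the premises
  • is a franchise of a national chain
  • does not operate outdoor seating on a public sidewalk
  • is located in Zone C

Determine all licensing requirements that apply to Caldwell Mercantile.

§19.1 floor area 14,900 square feet ≤ 15,000 square feet; manufactures goods on the premises → Large Premises Registration not required.
§19.2 is located in Zone C; operates coin-operated machines; is a franchise of a national chain → General Business Authorization required.
§19.3 is located in Zone C; employees 81 ≥ 64 → Zone C Registration required.
§19.4 is a franchise of a national chain (not: is a sole proprietorship); floor area 14,900 square feet ≥ 11,700 square feet → Trade License not required.
§19.5 operates coin-operated machines; manufactures goods on the premises; years in business 9 ≤ 14 → Trade Certificate required.
§19.6 does not operate outdoor seating on a public sidewalk → Annual License not required.
§19.7 employees 81 < 84; floor area 14,900 square feet > 12,300 square feet → Trade Certificate exemption does not apply.
§19.8 is located in Zone C; years in business 9 ≤ 13 → Commercial License required.
§19.9 floor area 14,900 square feet < 15,600 square feet; employees 81 ≥ 66 → Standard License not required.
§19.10 employees 81 < 104; is located in Zone C → Municipal Permit not required.

Commercial License, General Business Authorization, Trade Certificate, Zone C Registration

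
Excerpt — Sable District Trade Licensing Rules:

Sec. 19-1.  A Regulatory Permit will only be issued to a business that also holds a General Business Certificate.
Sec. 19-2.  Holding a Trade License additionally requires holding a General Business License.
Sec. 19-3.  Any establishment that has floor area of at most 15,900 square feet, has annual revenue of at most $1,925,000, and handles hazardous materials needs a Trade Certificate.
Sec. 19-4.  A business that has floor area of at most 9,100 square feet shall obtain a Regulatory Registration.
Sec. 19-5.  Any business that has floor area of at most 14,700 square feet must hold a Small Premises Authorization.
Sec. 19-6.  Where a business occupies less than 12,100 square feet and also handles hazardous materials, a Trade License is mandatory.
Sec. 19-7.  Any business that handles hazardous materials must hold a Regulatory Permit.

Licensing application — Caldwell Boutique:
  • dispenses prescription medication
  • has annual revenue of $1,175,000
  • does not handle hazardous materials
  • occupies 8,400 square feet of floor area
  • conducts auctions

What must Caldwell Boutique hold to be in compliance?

Sec. 19-1. Regulatory Permit is not required → no effect.
Sec. 19-2. Trade License is not required → no effect.
Sec. 19-3. floor area 8,400 square feet ≤ 15,900 square feet; revenue $1,175,000 ≤ $1,925,000; does not handle hazardous materials → Trade Certificate not required.
Sec. 19-4. floor area 8,400 square feet ≤ 9,100 square feet → Regulatory Registration required.
Sec. 19-5. floor area 8,400 square feet ≤ 14,700 square feet → Small Premises Authorization required.
Sec. 19-6. floor area 8,400 square feet < 12,100 square feet; does not handle hazardous materials → Trade License not required.
Sec. 19-7. does not handle hazardous materials → Regulatory Permit not required.

Regulatory Registration, Small Premises Authorization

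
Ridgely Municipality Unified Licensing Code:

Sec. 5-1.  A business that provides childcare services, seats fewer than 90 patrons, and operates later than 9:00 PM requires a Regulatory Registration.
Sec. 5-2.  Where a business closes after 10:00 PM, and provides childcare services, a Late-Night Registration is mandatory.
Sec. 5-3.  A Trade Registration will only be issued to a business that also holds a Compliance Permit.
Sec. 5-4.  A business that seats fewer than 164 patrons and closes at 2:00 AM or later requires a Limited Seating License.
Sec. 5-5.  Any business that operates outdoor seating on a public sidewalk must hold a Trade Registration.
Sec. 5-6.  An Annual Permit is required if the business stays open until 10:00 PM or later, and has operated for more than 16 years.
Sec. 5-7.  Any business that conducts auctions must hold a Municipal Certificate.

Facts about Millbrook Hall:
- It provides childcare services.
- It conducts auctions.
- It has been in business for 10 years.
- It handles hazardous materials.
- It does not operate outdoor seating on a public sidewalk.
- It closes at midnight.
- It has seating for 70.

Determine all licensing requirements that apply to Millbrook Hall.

Sec. 5-1. provides childcare services; seating 70 < 90; closes midnight, after 9:00 PM → Regulatory Registration required.
Sec. 5-2. closes midnight, after 10:00 PM; provides childcare services → Late-Night Registration required.
Sec. 5-3. Trade Registration is not required → no effect.
Sec. 5-4. seating 70 < 164; closes midnight, at/before 2:00 AM → Limited Seating License not required.
Sec. 5-5. does not operate outdoor seating on a public sidewalk → Trade Registration not required.
Sec. 5-6. closes midnight, after 10:00 PM; years in business 10 ≤ 16 → Annual Permit not required.
Sec. 5-7. conducts auctions → Municipal Certificate required.

Late-Night Registration, Municipal Certificate, Regulatory Registration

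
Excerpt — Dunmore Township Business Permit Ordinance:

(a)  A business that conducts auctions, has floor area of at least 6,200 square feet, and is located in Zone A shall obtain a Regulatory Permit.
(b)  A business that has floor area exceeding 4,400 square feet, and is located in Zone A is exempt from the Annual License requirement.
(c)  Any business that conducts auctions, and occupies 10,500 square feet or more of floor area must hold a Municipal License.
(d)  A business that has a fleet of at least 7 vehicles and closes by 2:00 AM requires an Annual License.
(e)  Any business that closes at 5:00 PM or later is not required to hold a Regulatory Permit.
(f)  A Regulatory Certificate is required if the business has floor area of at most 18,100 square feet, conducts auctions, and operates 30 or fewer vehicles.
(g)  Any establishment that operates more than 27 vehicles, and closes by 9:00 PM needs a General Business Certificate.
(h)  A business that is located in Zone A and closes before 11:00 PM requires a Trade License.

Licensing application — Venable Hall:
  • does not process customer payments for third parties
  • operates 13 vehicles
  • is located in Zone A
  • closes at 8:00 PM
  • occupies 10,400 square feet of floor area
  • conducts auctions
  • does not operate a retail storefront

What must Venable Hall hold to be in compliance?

Regulatory Certificate, Trade License

(a) conducts auctions; floor area 10,400 square feet ≥ 6,200 square feet; is located in Zone A → Regulatory Permit required.
(b) floor area 10,400 square feet > 4,400 square feet; is located in Zone A → exempt from Annual License.
(c) conducts auctions; floor area 10,400 square feet < 10,500 square feet → Municipal License not required.
(d) vehicles 13 ≥ 7; closes 8:00 PM, at/before 2:00 AM → Annual License required.
(e) closes 8:00 PM, after 5:00 PM → exempt from Regulatory Permit.
(f) floor area 10,400 square feet ≤ 18,100 square feet; conducts auctions; vehicles 13 ≤ 30 → Regulatory Certificate required.
(g) vehicles 13 ≤ 27; closes 8:00 PM, at/before 9:00 PM → General Business Certificate not required.
(h) is located in Zone A; closes 8:00 PM, at/before 11:00 PM → Trade License required.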